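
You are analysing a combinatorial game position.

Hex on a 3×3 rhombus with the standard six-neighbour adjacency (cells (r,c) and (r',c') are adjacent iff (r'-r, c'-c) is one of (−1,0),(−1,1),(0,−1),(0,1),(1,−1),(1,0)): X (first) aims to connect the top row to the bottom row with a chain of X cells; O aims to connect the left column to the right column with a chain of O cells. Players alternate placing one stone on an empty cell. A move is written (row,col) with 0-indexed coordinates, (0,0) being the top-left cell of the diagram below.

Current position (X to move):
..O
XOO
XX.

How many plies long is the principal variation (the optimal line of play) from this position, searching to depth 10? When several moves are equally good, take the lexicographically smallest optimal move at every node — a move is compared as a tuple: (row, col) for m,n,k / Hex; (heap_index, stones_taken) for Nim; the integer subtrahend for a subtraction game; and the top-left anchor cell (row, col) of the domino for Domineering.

ply 1, X at ..O/XOO/XX. | (0,0)=+1→X.O/XOO/XX.*; (0,1)=+1→.XO/XOO/XX.; (2,2)=+1→..O/XOO/XXX
ply 2: X.O/XOO/XX. is terminal -1 (O); from ..O/XOO/XX. depth 10

PV length from [..O/XOO/XX.]: 1 ply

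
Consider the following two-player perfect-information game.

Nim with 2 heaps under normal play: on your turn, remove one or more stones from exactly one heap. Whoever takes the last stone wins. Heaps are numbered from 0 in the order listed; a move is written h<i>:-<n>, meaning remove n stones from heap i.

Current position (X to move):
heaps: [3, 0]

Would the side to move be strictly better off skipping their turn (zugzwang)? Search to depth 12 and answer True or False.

ply 1, X at (3,0) | h0:-1=-1→(2,0); h0:-2=-1→(1,0); h0:-3=+1→(0,0)*
ply 2: (0,0) is terminal -1 (O); from (3,0) depth 12
if X skipped the turn, O would face:
~ ply 1, O at (3,0) | h0:-1=-1→(2,0); h0:-2=-1→(1,0); h0:-3=+1→(0,0)*
~ ply 2: (0,0) is terminal -1 (X); from (3,0) depth 12
compare (X): move=+1 vs pass=-1

zugzwang((3,0), X) = False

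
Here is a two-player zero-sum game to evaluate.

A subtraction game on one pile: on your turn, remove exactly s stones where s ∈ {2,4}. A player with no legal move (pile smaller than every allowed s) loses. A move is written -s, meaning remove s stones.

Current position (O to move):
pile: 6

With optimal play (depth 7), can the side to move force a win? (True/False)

[6] O move#1: -2:-1/4*, -4:-1/2
[4] X move#2: -2:-1/2, -4:+1/0*
[0] end (terminal -1, O#3); searched 6 to 7

O winning at [6]: False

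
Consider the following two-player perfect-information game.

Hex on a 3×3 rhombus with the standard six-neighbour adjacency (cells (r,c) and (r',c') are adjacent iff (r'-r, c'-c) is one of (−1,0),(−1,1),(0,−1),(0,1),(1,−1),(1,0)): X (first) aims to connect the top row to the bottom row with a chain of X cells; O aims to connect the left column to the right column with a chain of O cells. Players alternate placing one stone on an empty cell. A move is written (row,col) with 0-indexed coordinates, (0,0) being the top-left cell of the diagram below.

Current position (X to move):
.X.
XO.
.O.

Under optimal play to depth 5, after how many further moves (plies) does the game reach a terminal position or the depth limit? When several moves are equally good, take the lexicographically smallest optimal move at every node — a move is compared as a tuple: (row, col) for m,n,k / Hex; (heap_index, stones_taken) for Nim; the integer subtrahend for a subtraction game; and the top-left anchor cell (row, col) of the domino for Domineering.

ply 1, X at .X./XO./.O. | (0,0)=-1→XX./XO./.O.; (0,2)=-1→.XX/XO./.O.; (1,2)=-1→.X./XOX/.O.; (2,0)=+1→.X./XO./XO.*; (2,2)=-1→.X./XO./.OX
ply 2: .X./XO./XO. is terminal -1 (O); from .X./XO./.O. depth 5

PV length from [.X./XO./.O.]: 1 ply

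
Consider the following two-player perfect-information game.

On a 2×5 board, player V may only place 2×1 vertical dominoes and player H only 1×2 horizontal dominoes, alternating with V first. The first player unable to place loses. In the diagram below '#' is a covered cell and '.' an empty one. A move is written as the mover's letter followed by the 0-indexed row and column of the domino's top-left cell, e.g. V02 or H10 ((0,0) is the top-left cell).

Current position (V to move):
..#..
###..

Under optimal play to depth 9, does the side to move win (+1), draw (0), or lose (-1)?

ply 1, V at ..#../###.. | V03=+1→..##./####.*; V04=+1→..#.#/###.#
ply 2, H at ..##./####. | H00=-1→####./####.*
ply 3, V at ####./####. | V04=+1→#####/#####*
ply 4: #####/##### is terminal -1 (H); from ..#../###.. depth 9

value(..#../###.., V) = +1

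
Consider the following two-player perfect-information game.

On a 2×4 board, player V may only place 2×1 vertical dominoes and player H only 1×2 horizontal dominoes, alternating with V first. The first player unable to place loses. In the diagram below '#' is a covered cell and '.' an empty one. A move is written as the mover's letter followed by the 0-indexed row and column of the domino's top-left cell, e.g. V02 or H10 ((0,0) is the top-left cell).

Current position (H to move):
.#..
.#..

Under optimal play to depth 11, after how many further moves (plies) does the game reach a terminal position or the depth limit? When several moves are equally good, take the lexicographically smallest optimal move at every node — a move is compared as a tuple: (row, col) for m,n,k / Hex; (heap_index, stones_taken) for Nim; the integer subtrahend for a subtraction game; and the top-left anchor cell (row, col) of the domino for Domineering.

ply 1, H at .#../.#.. | H02=+1→.###/.#..*; H12=+1→.#../.###
ply 2, V at .###/.#.. | V00=-1→####/##..*
ply 3, H at ####/##.. | H12=+1→####/####*
ply 4: ####/#### is terminal -1 (V); from .#../.#.. depth 11

PV length from [.#../.#..]: 3 plies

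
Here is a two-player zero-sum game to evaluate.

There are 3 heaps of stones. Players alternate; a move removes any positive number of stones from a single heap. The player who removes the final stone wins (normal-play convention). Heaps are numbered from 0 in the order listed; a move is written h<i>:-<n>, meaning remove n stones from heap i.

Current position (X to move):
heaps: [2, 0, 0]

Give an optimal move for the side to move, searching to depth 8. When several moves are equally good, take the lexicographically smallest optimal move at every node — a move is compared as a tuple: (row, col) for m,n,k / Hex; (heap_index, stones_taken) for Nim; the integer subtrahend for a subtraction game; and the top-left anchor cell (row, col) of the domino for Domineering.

p1 X@[(2,0,0)]: h0:-1[(1,0,0)]-1 h0:-2[(0,0,0)]+1*
p2 O@[(0,0,0)] terminal -1; root [(2,0,0)] d8

X's best at [(2,0,0)]: h0:-2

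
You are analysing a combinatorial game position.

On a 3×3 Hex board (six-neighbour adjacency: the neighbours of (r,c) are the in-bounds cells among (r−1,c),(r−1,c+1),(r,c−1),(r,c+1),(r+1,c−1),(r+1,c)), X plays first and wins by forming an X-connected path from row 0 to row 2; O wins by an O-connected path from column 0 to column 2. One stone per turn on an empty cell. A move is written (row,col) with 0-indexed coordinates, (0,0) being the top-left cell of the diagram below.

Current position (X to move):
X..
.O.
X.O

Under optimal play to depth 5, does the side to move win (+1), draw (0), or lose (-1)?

ply 1, X at X../.O./X.O | (0,1)=-1→XX./.O./X.O; (0,2)=-1→X.X/.O./X.O; (1,0)=+1→X../XO./X.O*; (1,2)=-1→X../.OX/X.O; (2,1)=-1→X../.O./XXO
ply 2: X../XO./X.O is terminal -1 (O); from X../.O./X.O depth 5

value(X../.O./X.O, X) = +1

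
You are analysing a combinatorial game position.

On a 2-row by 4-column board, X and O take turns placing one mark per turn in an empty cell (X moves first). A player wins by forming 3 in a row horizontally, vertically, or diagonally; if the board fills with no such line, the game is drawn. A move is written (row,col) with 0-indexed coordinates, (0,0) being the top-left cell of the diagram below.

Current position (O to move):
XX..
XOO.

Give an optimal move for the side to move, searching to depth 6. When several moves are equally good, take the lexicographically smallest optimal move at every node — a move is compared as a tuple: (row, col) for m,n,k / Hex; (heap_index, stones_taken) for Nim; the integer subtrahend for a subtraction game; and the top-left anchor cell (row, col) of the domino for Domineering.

O's best at [XX../XOO.]: (1,3)

ply 1, O at XX../XOO. | (0,2)=+0→XXO./XOO.; (0,3)=-1→XX.O/XOO.; (1,3)=+1→XX../XOOO*
ply 2: XX../XOOO is terminal -1 (X); from XX../XOO. depth 6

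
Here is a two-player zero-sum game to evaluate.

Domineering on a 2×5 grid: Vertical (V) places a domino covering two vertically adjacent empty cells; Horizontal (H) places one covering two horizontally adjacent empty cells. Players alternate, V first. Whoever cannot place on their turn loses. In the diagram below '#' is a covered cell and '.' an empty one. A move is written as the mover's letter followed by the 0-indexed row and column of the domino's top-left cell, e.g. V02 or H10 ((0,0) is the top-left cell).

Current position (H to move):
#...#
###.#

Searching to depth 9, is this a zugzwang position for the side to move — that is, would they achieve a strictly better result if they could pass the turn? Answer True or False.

zugzwang(#...#/###.#, H) = False

p1 H@[#...#/###.#]: H01[###.#/###.#]-1 H02[#.###/###.#]+1*
p2 V@[#.###/###.#] terminal -1; root [#...#/###.#] d9
if H skipped the turn, V would face:
~ p1 V@[#...#/###.#]: V03[#..##/#####]-1*
~ p2 H@[#..##/#####]: H01[#####/#####]+1*
~ p3 V@[#####/#####] terminal -1; root [#...#/###.#] d9
compare (H): move=+1 vs pass=+1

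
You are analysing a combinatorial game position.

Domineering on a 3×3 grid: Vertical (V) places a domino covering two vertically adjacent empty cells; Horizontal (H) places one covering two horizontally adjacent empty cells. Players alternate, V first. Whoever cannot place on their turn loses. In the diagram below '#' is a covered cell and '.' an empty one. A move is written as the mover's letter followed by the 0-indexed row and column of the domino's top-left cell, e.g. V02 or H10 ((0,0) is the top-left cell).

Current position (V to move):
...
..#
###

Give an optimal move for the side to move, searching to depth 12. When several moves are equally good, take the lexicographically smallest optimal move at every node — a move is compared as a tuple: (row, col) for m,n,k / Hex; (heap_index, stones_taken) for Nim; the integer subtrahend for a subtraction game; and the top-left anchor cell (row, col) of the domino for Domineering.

p1 V@[.../..#/###]: V00[#../#.#/###]-1 V01[.#./.##/###]+1*
p2 H@[.#./.##/###] terminal -1; root [.../..#/###] d12

V's best at [.../..#/###]: V01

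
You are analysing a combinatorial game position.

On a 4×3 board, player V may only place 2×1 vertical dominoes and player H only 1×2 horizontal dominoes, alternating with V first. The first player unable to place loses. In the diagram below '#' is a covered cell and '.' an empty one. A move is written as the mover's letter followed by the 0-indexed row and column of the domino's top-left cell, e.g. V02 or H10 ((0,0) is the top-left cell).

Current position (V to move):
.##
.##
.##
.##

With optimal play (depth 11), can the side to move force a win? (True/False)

ply 1, V at .##/.##/.##/.## | V00=+1→###/###/.##/.##*; V10=+1→.##/###/###/.##; V20=+1→.##/.##/###/###
ply 2: ###/###/.##/.## is terminal -1 (H); from .##/.##/.##/.## depth 11

V winning at [.##/.##/.##/.##]: True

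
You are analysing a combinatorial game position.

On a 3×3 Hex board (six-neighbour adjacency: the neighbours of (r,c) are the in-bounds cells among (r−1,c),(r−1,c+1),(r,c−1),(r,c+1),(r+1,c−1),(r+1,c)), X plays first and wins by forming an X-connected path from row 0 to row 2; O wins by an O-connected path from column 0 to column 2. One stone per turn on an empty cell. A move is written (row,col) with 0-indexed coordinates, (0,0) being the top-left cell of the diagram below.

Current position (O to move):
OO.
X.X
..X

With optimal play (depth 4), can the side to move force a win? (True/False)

ply 1, O at OO./X.X/..X | (0,2)=+1→OOO/X.X/..X*; (1,1)=-1→OO./XOX/..X; (2,0)=-1→OO./X.X/O.X; (2,1)=-1→OO./X.X/.OX
ply 2: OOO/X.X/..X is terminal -1 (X); from OO./X.X/..X depth 4

O winning at [OO./X.X/..X]: True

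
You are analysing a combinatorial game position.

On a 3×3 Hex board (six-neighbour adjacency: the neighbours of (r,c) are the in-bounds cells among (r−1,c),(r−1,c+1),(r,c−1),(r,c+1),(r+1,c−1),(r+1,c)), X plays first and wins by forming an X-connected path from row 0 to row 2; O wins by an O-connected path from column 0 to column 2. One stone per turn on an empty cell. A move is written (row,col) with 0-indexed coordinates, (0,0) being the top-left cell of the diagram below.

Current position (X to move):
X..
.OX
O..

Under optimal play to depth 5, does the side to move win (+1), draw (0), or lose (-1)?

value(X../.OX/O.., X) = +1

p1 X@[X../.OX/O..]: (0,1)[XX./.OX/O..]-1 (0,2)[X.X/.OX/O..]+1* (1,0)[X../XOX/O..]-1 (2,1)[X../.OX/OX.]-1 (2,2)[X../.OX/O.X]-1
p2 O@[X.X/.OX/O..]: (0,1)[XOX/.OX/O..]-1* (1,0)[X.X/OOX/O..]-1 (2,1)[X.X/.OX/OO.]-1 (2,2)[X.X/.OX/O.O]-1
p3 X@[XOX/.OX/O..]: (1,0)[XOX/XOX/O..]+1* (2,1)[XOX/.OX/OX.]+1 (2,2)[XOX/.OX/O.X]+1
p4 O@[XOX/XOX/O..]: (2,1)[XOX/XOX/OO.]-1* (2,2)[XOX/XOX/O.O]-1
p5 X@[XOX/XOX/OO.]: (2,2)[XOX/XOX/OOX]+1*
p6 O@[XOX/XOX/OOX] terminal -1; root [X../.OX/O..] d5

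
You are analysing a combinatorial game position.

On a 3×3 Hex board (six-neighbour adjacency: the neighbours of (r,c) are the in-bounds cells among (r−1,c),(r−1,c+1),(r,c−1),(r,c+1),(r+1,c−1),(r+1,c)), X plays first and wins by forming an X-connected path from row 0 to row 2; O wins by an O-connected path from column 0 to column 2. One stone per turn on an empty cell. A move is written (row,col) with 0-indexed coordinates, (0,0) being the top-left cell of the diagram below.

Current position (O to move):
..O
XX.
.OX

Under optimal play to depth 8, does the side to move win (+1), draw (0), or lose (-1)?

p1 O@[..O/XX./.OX]: (0,0)[O.O/XX./.OX]-1* (0,1)[.OO/XX./.OX]-1 (1,2)[..O/XXO/.OX]-1 (2,0)[..O/XX./OOX]-1
p2 X@[O.O/XX./.OX]: (0,1)[OXO/XX./.OX]+1* (1,2)[O.O/XXX/.OX]-1 (2,0)[O.O/XX./XOX]-1
p3 O@[OXO/XX./.OX]: (1,2)[OXO/XXO/.OX]-1* (2,0)[OXO/XX./OOX]-1
p4 X@[OXO/XXO/.OX]: (2,0)[OXO/XXO/XOX]+1*
p5 O@[OXO/XXO/XOX] terminal -1; root [..O/XX./.OX] d8

value(..O/XX./.OX, O) = -1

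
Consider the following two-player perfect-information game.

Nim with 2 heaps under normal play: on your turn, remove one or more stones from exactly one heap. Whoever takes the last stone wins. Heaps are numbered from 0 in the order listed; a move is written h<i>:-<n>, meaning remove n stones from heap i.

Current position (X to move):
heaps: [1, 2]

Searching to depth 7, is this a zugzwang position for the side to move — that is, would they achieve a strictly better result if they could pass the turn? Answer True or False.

ply 1, X at (1,2) | h0:-1=-1→(0,2); h1:-1=+1→(1,1)*; h1:-2=-1→(1,0)
ply 2, O at (1,1) | h0:-1=-1→(0,1)*; h1:-1=-1→(1,0)
ply 3, X at (0,1) | h1:-1=+1→(0,0)*
ply 4: (0,0) is terminal -1 (O); from (1,2) depth 7
suppose X passes — search the same position with O to move:
pass> ply 1, O at (1,2) | h0:-1=-1→(0,2); h1:-1=+1→(1,1)*; h1:-2=-1→(1,0)
pass> ply 2, X at (1,1) | h0:-1=-1→(0,1)*; h1:-1=-1→(1,0)
pass> ply 3, O at (0,1) | h1:-1=+1→(0,0)*
pass> ply 4: (0,0) is terminal -1 (X); from (1,2) depth 7
for X: play +1, pass -1

zugzwang((1,2), X) = False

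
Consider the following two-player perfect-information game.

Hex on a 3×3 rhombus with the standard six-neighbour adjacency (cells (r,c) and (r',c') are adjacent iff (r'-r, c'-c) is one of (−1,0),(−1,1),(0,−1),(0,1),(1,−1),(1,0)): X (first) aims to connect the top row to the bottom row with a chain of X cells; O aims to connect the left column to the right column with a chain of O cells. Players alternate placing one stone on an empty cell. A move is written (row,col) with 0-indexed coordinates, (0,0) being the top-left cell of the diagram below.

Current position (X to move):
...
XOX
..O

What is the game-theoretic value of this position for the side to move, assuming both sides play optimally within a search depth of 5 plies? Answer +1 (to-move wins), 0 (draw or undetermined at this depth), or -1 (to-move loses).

p1 X@[.../XOX/..O]: (0,0)[X../XOX/..O]-1 (0,1)[.X./XOX/..O]-1 (0,2)[..X/XOX/..O]+1* (2,0)[.../XOX/X.O]+1 (2,1)[.../XOX/.XO]+1
p2 O@[..X/XOX/..O]: (0,0)[O.X/XOX/..O]-1* (0,1)[.OX/XOX/..O]-1 (2,0)[..X/XOX/O.O]-1 (2,1)[..X/XOX/.OO]-1
p3 X@[O.X/XOX/..O]: (0,1)[OXX/XOX/..O]+1* (2,0)[O.X/XOX/X.O]+1 (2,1)[O.X/XOX/.XO]+1
p4 O@[OXX/XOX/..O]: (2,0)[OXX/XOX/O.O]-1* (2,1)[OXX/XOX/.OO]-1
p5 X@[OXX/XOX/O.O]: (2,1)[OXX/XOX/OXO]+1*
p6 O@[OXX/XOX/OXO] terminal -1; root [.../XOX/..O] d5

value(.../XOX/..O, X) = +1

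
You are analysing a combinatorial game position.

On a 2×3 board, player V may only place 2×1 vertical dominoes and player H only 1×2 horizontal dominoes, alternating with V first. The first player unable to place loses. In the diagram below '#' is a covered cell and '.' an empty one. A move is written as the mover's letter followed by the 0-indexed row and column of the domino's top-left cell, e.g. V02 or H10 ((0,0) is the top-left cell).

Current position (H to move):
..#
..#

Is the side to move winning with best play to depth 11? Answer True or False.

p1 H@[..#/..#]: H00[###/..#]+1* H10[..#/###]+1
p2 V@[###/..#] terminal -1; root [..#/..#] d11

H winning at [..#/..#]: True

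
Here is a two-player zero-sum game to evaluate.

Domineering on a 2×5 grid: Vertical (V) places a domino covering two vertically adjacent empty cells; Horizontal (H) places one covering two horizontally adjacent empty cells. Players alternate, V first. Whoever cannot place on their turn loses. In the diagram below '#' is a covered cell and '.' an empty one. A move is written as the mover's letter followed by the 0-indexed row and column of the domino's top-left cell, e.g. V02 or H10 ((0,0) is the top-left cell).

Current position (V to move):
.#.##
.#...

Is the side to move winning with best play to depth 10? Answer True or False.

[.#.##/.#...] V move#1: V00:-1/##.##/##..., V02:+1/.####/.##..*
[.####/.##..] H move#2: H13:-1/.####/.####*
[.####/.####] V move#3: V00:+1/#####/#####*
[#####/#####] end (terminal -1, H#4); searched .#.##/.#... to 10

V winning at [.#.##/.#...]: True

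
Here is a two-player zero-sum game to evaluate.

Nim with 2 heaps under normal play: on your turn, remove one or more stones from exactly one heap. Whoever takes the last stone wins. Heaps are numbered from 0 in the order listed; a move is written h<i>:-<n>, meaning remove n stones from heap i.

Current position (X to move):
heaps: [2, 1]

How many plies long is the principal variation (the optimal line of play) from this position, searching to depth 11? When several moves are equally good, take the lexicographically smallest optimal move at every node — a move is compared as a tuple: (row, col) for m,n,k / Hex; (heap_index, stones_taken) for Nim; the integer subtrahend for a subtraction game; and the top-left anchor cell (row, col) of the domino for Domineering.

p1 X@[(2,1)]: h0:-1[(1,1)]+1* h0:-2[(0,1)]-1 h1:-1[(2,0)]-1
p2 O@[(1,1)]: h0:-1[(0,1)]-1* h1:-1[(1,0)]-1
p3 X@[(0,1)]: h1:-1[(0,0)]+1*
p4 O@[(0,0)] terminal -1; root [(2,1)] d11

PV length from [(2,1)]: 3 plies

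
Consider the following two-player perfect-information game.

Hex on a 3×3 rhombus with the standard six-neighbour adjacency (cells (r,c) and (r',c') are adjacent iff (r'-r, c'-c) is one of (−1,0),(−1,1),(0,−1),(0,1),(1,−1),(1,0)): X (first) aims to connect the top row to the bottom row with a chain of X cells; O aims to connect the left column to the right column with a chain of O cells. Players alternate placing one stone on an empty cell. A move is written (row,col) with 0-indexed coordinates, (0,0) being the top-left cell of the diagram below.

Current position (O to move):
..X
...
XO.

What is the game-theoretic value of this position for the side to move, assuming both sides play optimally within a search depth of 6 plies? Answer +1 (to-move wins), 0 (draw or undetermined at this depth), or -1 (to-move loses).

p1 O@[..X/.../XO.]: (0,0)[O.X/.../XO.]-1* (0,1)[.OX/.../XO.]-1 (1,0)[..X/O../XO.]-1 (1,1)[..X/.O./XO.]-1 (1,2)[..X/..O/XO.]-1 (2,2)[..X/.../XOO]-1
p2 X@[O.X/.../XO.]: (0,1)[OXX/.../XO.]+1* (1,0)[O.X/X../XO.]+1 (1,1)[O.X/.X./XO.]+1 (1,2)[O.X/..X/XO.]+1 (2,2)[O.X/.../XOX]+1
p3 O@[OXX/.../XO.]: (1,0)[OXX/O../XO.]-1* (1,1)[OXX/.O./XO.]-1 (1,2)[OXX/..O/XO.]-1 (2,2)[OXX/.../XOO]-1
p4 X@[OXX/O../XO.]: (1,1)[OXX/OX./XO.]+1* (1,2)[OXX/O.X/XO.]+1 (2,2)[OXX/O../XOX]+1
p5 O@[OXX/OX./XO.] terminal -1; root [..X/.../XO.] d6

value(..X/.../XO., O) = -1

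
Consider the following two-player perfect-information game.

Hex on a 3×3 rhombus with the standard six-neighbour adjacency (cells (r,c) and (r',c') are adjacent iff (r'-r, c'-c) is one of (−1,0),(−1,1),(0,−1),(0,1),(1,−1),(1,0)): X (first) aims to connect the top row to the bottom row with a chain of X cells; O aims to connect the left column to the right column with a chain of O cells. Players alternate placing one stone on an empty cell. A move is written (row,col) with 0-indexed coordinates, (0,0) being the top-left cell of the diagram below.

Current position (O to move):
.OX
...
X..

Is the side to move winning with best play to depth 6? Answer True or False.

[.OX/.../X..] O move#1: (0,0):-1/OOX/.../X..*, (1,0):-1/.OX/O../X.., (1,1):-1/.OX/.O./X.., (1,2):-1/.OX/..O/X.., (2,1):-1/.OX/.../XO., (2,2):-1/.OX/.../X.O
[OOX/.../X..] X move#2: (1,0):+1/OOX/X../X..*, (1,1):+1/OOX/.X./X.., (1,2):+1/OOX/..X/X.., (2,1):+1/OOX/.../XX., (2,2):+1/OOX/.../X.X
[OOX/X../X..] O move#3: (1,1):-1/OOX/XO./X..*, (1,2):-1/OOX/X.O/X.., (2,1):-1/OOX/X../XO., (2,2):-1/OOX/X../X.O
[OOX/XO./X..] X move#4: (1,2):+1/OOX/XOX/X..*, (2,1):-1/OOX/XO./XX., (2,2):-1/OOX/XO./X.X
[OOX/XOX/X..] O move#5: (2,1):-1/OOX/XOX/XO.*, (2,2):-1/OOX/XOX/X.O
[OOX/XOX/XO.] X move#6: (2,2):+1/OOX/XOX/XOX*
[OOX/XOX/XOX] end (terminal -1, O#7); searched .OX/.../X.. to 6

O winning at [.OX/.../X..]: False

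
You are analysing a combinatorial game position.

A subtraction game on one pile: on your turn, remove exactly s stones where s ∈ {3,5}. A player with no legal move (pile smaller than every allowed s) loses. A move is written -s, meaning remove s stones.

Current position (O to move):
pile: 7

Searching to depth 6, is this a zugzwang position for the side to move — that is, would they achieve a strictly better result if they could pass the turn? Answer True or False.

p1 O@[7]: -3[4]-1 -5[2]+1*
p2 X@[2] terminal -1; root [7] d6
pass branch (X moves first from the same position):
  | p1 X@[7]: -3[4]-1 -5[2]+1*
  | p2 O@[2] terminal -1; root [7] d6
O moving scores +1; O passing scores -1

zugzwang(7, O) = False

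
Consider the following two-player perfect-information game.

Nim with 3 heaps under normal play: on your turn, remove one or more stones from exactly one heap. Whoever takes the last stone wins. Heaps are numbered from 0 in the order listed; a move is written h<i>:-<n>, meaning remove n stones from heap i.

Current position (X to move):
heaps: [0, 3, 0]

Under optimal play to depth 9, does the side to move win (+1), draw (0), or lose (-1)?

value((0,3,0), X) = +1

ply 1, X at (0,3,0) | h1:-1=-1→(0,2,0); h1:-2=-1→(0,1,0); h1:-3=+1→(0,0,0)*
ply 2: (0,0,0) is terminal -1 (O); from (0,3,0) depth 9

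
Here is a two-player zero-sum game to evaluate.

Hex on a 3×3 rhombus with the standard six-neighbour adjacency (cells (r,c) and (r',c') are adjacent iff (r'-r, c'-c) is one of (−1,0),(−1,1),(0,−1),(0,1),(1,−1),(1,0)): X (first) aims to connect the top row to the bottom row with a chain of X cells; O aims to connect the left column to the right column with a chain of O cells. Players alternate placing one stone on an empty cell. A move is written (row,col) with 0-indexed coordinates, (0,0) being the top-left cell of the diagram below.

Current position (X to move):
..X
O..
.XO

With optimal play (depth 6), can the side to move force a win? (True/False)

X winning at [..X/O../.XO]: True

[..X/O../.XO] X move#1: (0,0):+1/X.X/O../.XO*, (0,1):+1/.XX/O../.XO, (1,1):+1/..X/OX./.XO, (1,2):+1/..X/O.X/.XO, (2,0):+1/..X/O../XXO
[X.X/O../.XO] O move#2: (0,1):-1/XOX/O../.XO*, (1,1):-1/X.X/OO./.XO, (1,2):-1/X.X/O.O/.XO, (2,0):-1/X.X/O../OXO
[XOX/O../.XO] X move#3: (1,1):+1/XOX/OX./.XO*, (1,2):+1/XOX/O.X/.XO, (2,0):+1/XOX/O../XXO
[XOX/OX./.XO] end (terminal -1, O#4); searched ..X/O../.XO to 6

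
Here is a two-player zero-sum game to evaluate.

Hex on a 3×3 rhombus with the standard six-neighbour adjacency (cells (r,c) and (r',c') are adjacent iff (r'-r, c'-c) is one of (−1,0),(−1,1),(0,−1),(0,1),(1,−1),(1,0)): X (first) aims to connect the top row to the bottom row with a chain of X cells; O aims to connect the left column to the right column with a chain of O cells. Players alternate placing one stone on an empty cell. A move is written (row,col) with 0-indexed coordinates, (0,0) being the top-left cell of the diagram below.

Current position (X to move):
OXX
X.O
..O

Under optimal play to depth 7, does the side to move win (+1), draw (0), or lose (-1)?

[OXX/X.O/..O] X move#1: (1,1):+1/OXX/XXO/..O*, (2,0):+1/OXX/X.O/X.O, (2,1):+1/OXX/X.O/.XO
[OXX/XXO/..O] O move#2: (2,0):-1/OXX/XXO/O.O*, (2,1):-1/OXX/XXO/.OO
[OXX/XXO/O.O] X move#3: (2,1):+1/OXX/XXO/OXO*
[OXX/XXO/OXO] end (terminal -1, O#4); searched OXX/X.O/..O to 7

value(OXX/X.O/..O, X) = +1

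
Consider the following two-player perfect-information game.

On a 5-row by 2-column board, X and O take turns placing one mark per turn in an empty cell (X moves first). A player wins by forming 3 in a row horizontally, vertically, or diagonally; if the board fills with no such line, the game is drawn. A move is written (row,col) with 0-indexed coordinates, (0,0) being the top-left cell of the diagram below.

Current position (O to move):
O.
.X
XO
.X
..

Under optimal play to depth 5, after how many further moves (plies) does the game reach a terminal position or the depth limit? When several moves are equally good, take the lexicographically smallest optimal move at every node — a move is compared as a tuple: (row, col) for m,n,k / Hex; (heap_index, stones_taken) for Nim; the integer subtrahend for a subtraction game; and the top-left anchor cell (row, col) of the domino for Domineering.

p1 O@[O./.X/XO/.X/..]: (0,1)[OO/.X/XO/.X/..]-1 (1,0)[O./OX/XO/.X/..]+0* (3,0)[O./.X/XO/OX/..]+0 (4,0)[O./.X/XO/.X/O.]+0 (4,1)[O./.X/XO/.X/.O]-1
p2 X@[O./OX/XO/.X/..]: (0,1)[OX/OX/XO/.X/..]+0* (3,0)[O./OX/XO/XX/..]+0 (4,0)[O./OX/XO/.X/X.]+0 (4,1)[O./OX/XO/.X/.X]+0
p3 O@[OX/OX/XO/.X/..]: (3,0)[OX/OX/XO/OX/..]+0* (4,0)[OX/OX/XO/.X/O.]+0 (4,1)[OX/OX/XO/.X/.O]+0
p4 X@[OX/OX/XO/OX/..]: (4,0)[OX/OX/XO/OX/X.]+0* (4,1)[OX/OX/XO/OX/.X]+0
p5 O@[OX/OX/XO/OX/X.]: (4,1)[OX/OX/XO/OX/XO]+0*
p6 X@[OX/OX/XO/OX/XO] terminal +0; root [O./.X/XO/.X/..] d5

PV length from [O./.X/XO/.X/..]: 5 plies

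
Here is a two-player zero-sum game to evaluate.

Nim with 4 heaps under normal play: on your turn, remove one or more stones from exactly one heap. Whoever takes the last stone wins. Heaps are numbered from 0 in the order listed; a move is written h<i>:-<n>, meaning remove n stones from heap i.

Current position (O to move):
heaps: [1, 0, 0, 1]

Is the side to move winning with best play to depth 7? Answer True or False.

ply 1, O at (1,0,0,1) | h0:-1=-1→(0,0,0,1)*; h3:-1=-1→(1,0,0,0)
ply 2, X at (0,0,0,1) | h3:-1=+1→(0,0,0,0)*
ply 3: (0,0,0,0) is terminal -1 (O); from (1,0,0,1) depth 7

O winning at [(1,0,0,1)]: False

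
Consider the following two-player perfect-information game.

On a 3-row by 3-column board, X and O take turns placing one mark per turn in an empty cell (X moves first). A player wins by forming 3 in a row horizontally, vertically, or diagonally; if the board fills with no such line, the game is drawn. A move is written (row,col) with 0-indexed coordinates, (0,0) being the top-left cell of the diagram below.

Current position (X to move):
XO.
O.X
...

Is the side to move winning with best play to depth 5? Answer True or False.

[XO./O.X/...] X move#1: (0,2):+0/XOX/O.X/..., (1,1):+0/XO./OXX/..., (2,0):+0/XO./O.X/X.., (2,1):+0/XO./O.X/.X., (2,2):+1/XO./O.X/..X*
[XO./O.X/..X] O move#2: (0,2):-1/XOO/O.X/..X*, (1,1):-1/XO./OOX/..X, (2,0):-1/XO./O.X/O.X, (2,1):-1/XO./O.X/.OX
[XOO/O.X/..X] X move#3: (1,1):+1/XOO/OXX/..X*, (2,0):+1/XOO/O.X/X.X, (2,1):+1/XOO/O.X/.XX
[XOO/OXX/..X] end (terminal -1, O#4); searched XO./O.X/... to 5

X winning at [XO./O.X/...]: True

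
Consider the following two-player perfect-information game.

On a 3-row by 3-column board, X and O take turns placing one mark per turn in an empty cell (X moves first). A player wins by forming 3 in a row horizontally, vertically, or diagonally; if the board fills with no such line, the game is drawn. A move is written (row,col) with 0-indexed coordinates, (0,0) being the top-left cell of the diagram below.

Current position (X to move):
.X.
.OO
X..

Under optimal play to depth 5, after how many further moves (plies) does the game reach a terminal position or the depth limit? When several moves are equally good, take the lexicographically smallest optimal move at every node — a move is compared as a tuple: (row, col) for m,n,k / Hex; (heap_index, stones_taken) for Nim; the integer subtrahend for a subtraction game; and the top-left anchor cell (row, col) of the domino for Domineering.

PV length from [.X./.OO/X..]: 5 plies

[.X./.OO/X..] X move#1: (0,0):-1/XX./.OO/X.., (0,2):-1/.XX/.OO/X.., (1,0):+0/.X./XOO/X..*, (2,1):-1/.X./.OO/XX., (2,2):-1/.X./.OO/X.X
[.X./XOO/X..] O move#2: (0,0):+0/OX./XOO/X..*, (0,2):-1/.XO/XOO/X.., (2,1):-1/.X./XOO/XO., (2,2):-1/.X./XOO/X.O
[OX./XOO/X..] X move#3: (0,2):-1/OXX/XOO/X.., (2,1):-1/OX./XOO/XX., (2,2):+0/OX./XOO/X.X*
[OX./XOO/X.X] O move#4: (0,2):-1/OXO/XOO/X.X, (2,1):+0/OX./XOO/XOX*
[OX./XOO/XOX] X move#5: (0,2):+0/OXX/XOO/XOX*
[OXX/XOO/XOX] end (terminal +0, O#6); searched .X./.OO/X.. to 5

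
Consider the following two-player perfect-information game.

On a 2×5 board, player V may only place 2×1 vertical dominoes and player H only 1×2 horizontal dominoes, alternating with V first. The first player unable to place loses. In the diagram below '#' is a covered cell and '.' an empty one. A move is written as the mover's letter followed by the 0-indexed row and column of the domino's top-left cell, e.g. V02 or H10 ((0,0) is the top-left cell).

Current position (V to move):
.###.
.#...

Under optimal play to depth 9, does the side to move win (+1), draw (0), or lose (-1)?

ply 1, V at .###./.#... | V00=-1→####./##...; V04=+1→.####/.#..#*
ply 2, H at .####/.#..# | H12=-1→.####/.####*
ply 3, V at .####/.#### | V00=+1→#####/#####*
ply 4: #####/##### is terminal -1 (H); from .###./.#... depth 9

value(.###./.#..., V) = +1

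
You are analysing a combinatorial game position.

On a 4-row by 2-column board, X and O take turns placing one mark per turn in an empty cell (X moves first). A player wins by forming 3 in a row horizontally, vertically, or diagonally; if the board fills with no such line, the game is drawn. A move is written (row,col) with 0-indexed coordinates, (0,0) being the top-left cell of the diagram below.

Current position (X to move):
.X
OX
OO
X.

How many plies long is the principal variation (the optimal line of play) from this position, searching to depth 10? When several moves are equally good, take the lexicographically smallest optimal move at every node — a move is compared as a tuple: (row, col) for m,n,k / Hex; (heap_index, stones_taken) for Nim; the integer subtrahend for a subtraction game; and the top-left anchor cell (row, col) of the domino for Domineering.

p1 X@[.X/OX/OO/X.]: (0,0)[XX/OX/OO/X.]+0* (3,1)[.X/OX/OO/XX]-1
p2 O@[XX/OX/OO/X.]: (3,1)[XX/OX/OO/XO]+0*
p3 X@[XX/OX/OO/XO] terminal +0; root [.X/OX/OO/X.] d10

PV length from [.X/OX/OO/X.]: 2 plies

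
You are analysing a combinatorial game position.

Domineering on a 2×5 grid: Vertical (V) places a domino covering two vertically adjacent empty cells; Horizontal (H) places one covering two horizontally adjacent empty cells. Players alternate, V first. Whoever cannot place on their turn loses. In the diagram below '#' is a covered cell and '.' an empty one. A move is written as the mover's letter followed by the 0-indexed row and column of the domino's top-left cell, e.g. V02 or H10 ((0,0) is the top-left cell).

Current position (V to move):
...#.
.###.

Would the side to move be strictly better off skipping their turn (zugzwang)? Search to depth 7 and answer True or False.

zugzwang(...#./.###., V) = False

[...#./.###.] V move#1: V00:+1/#..#./####.*, V04:-1/...##/.####
[#..#./####.] H move#2: H01:-1/####./####.*
[####./####.] V move#3: V04:+1/#####/#####*
[#####/#####] end (terminal -1, H#4); searched ...#./.###. to 7
if V skipped the turn, H would face:
~ [...#./.###.] H move#1: H00:-1/##.#./.###.*, H01:-1/.###./.###.
~ [##.#./.###.] V move#2: V04:+1/##.##/.####*
~ [##.##/.####] end (terminal -1, H#3); searched ...#./.###. to 7
compare (V): move=+1 vs pass=+1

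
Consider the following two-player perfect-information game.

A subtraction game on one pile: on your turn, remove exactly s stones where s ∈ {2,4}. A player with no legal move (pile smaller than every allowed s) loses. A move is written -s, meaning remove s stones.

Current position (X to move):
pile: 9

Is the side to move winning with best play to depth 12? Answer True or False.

[9] X move#1: -2:+1/7*, -4:-1/5
[7] O move#2: -2:-1/5*, -4:-1/3
[5] X move#3: -2:-1/3, -4:+1/1*
[1] end (terminal -1, O#4); searched 9 to 12

X winning at [9]: True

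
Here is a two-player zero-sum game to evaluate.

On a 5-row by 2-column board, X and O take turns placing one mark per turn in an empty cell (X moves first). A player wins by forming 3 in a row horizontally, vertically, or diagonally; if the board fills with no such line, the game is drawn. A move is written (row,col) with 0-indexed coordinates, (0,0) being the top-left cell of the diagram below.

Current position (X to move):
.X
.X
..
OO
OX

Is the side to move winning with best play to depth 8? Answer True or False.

[.X/.X/../OO/OX] X move#1: (0,0):-1/XX/.X/../OO/OX, (1,0):-1/.X/XX/../OO/OX, (2,0):+0/.X/.X/X./OO/OX, (2,1):+1/.X/.X/.X/OO/OX*
[.X/.X/.X/OO/OX] end (terminal -1, O#2); searched .X/.X/../OO/OX to 8

X winning at [.X/.X/../OO/OX]: True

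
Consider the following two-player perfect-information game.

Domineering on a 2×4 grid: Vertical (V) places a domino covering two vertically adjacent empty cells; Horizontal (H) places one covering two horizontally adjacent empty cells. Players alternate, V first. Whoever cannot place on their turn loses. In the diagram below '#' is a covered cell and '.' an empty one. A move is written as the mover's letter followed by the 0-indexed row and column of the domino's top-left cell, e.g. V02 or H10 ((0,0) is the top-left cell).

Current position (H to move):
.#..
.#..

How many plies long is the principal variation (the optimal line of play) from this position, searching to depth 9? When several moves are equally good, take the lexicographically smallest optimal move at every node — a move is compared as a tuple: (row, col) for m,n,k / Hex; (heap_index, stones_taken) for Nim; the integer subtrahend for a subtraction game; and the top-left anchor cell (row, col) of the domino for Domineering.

[.#../.#..] H move#1: H02:+1/.###/.#..*, H12:+1/.#../.###
[.###/.#..] V move#2: V00:-1/####/##..*
[####/##..] H move#3: H12:+1/####/####*
[####/####] end (terminal -1, V#4); searched .#../.#.. to 9

PV length from [.#../.#..]: 3 plies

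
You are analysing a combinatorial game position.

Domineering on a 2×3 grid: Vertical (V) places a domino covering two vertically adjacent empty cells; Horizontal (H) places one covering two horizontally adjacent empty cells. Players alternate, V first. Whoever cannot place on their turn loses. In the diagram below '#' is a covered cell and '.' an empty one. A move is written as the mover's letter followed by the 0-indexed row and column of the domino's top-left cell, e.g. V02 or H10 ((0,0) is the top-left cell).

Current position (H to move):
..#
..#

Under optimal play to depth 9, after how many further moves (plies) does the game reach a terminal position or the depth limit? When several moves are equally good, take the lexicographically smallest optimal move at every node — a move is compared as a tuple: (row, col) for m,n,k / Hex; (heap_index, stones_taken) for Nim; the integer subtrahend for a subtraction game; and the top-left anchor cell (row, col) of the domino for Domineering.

PV length from [..#/..#]: 1 ply

ply 1, H at ..#/..# | H00=+1→###/..#*; H10=+1→..#/###
ply 2: ###/..# is terminal -1 (V); from ..#/..# depth 9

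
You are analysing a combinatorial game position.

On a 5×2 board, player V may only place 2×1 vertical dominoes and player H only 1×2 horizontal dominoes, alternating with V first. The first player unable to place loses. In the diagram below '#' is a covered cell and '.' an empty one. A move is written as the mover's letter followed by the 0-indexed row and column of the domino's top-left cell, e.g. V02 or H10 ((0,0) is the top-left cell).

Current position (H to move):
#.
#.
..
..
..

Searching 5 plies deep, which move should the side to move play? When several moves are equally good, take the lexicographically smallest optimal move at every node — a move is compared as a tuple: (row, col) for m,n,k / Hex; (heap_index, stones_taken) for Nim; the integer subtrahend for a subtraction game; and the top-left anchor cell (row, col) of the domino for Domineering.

[#./#./../../..] H move#1: H20:-1/#./#./##/../.., H30:+1/#./#./../##/..*, H40:-1/#./#./../../##
[#./#./../##/..] V move#2: V01:-1/##/##/../##/..*, V11:-1/#./##/.#/##/..
[##/##/../##/..] H move#3: H20:+1/##/##/##/##/..*, H40:+1/##/##/../##/##
[##/##/##/##/..] end (terminal -1, V#4); searched #./#./../../.. to 5

H's best at [#./#./../../..]: H30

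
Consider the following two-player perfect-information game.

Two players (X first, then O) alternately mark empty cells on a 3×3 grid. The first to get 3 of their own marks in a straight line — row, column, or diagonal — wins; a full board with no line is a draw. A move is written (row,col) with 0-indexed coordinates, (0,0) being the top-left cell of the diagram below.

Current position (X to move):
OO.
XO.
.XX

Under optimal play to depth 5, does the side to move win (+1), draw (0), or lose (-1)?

ply 1, X at OO./XO./.XX | (0,2)=+1→OOX/XO./.XX*; (1,2)=-1→OO./XOX/.XX; (2,0)=+1→OO./XO./XXX
ply 2, O at OOX/XO./.XX | (1,2)=-1→OOX/XOO/.XX*; (2,0)=-1→OOX/XO./OXX
ply 3, X at OOX/XOO/.XX | (2,0)=+1→OOX/XOO/XXX*
ply 4: OOX/XOO/XXX is terminal -1 (O); from OO./XO./.XX depth 5

value(OO./XO./.XX, X) = +1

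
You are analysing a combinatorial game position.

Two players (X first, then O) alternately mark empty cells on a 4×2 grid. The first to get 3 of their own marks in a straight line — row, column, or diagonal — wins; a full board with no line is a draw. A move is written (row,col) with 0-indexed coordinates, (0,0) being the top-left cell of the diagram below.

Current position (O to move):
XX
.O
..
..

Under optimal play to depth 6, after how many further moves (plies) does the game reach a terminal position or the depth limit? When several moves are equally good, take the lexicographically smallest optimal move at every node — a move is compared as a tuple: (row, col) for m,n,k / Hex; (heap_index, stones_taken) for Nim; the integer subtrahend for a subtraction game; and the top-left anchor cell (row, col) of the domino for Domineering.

PV length from [XX/.O/../..]: 5 plies

ply 1, O at XX/.O/../.. | (1,0)=+0→XX/OO/../..*; (2,0)=+0→XX/.O/O./..; (2,1)=+0→XX/.O/.O/..; (3,0)=+0→XX/.O/../O.; (3,1)=+0→XX/.O/../.O
ply 2, X at XX/OO/../.. | (2,0)=+0→XX/OO/X./..*; (2,1)=+0→XX/OO/.X/..; (3,0)=+0→XX/OO/../X.; (3,1)=+0→XX/OO/../.X
ply 3, O at XX/OO/X./.. | (2,1)=+0→XX/OO/XO/..*; (3,0)=+0→XX/OO/X./O.; (3,1)=+0→XX/OO/X./.O
ply 4, X at XX/OO/XO/.. | (3,0)=-1→XX/OO/XO/X.; (3,1)=+0→XX/OO/XO/.X*
ply 5, O at XX/OO/XO/.X | (3,0)=+0→XX/OO/XO/OX*
ply 6: XX/OO/XO/OX is terminal +0 (X); from XX/.O/../.. depth 6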